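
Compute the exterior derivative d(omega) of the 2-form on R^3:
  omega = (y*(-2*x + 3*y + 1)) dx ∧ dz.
d(omega) = (2*x - 6*y - 1) dx ∧ dy ∧ dz

For a 2-form omega = sum_{i<j} g_{ij} dx_i ∧ dx_j, the exterior derivative is
  d(omega) = sum_{i<j} d(g_{ij}) ∧ dx_i ∧ dx_j = sum_{i<j, k} (∂g_{ij}/∂x_k) dx_k ∧ dx_i ∧ dx_j.
Expand each term, using dx_k ∧ dx_i ∧ dx_j = sgn(permutation) dx_{(a)} ∧ dx_{(b)} ∧ dx_{(c)} with (a < b < c) sorted:
  d(y*(-2*x + 3*y + 1)) includes (∂/∂y)(y*(-2*x + 3*y + 1)) dy = (-2*x + 6*y + 1) dy, which multiplied by dx ∧ dz gives (2*x - 6*y - 1) dx ∧ dy ∧ dz
Collecting like 3-forms: d(omega) = (2*x - 6*y - 1) dx ∧ dy ∧ dz.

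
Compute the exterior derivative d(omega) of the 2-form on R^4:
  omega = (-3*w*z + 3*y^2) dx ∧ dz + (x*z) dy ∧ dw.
d(omega) = (-6*y) dx ∧ dy ∧ dz + (-3*z) dx ∧ dz ∧ dw + (z) dx ∧ dy ∧ dw + (-x) dy ∧ dz ∧ dw

For a 2-form omega = sum_{i<j} g_{ij} dx_i ∧ dx_j, the exterior derivative is
  d(omega) = sum_{i<j} d(g_{ij}) ∧ dx_i ∧ dx_j = sum_{i<j, k} (∂g_{ij}/∂x_k) dx_k ∧ dx_i ∧ dx_j.
Expand each term, using dx_k ∧ dx_i ∧ dx_j = sgn(permutation) dx_{(a)} ∧ dx_{(b)} ∧ dx_{(c)} with (a < b < c) sorted:
  d(-3*w*z + 3*y^2) includes (∂/∂y)(-3*w*z + 3*y^2) dy = (6*y) dy, which multiplied by dx ∧ dz gives (-6*y) dx ∧ dy ∧ dz
  d(-3*w*z + 3*y^2) includes (∂/∂w)(-3*w*z + 3*y^2) dw = (-3*z) dw, which multiplied by dx ∧ dz gives (-3*z) dx ∧ dz ∧ dw
  d(x*z) includes (∂/∂x)(x*z) dx = (z) dx, which multiplied by dy ∧ dw gives (z) dx ∧ dy ∧ dw
  d(x*z) includes (∂/∂z)(x*z) dz = (x) dz, which multiplied by dy ∧ dw gives (-x) dy ∧ dz ∧ dw
Collecting like 3-forms: d(omega) = (-6*y) dx ∧ dy ∧ dz + (-3*z) dx ∧ dz ∧ dw + (z) dx ∧ dy ∧ dw + (-x) dy ∧ dz ∧ dw.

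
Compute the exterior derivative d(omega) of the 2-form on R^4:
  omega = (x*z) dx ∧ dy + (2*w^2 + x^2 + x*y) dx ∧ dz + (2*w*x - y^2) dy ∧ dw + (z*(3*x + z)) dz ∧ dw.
d(omega) = (4*w + 3*z) dx ∧ dz ∧ dw + (2*w) dx ∧ dy ∧ dw

For a 2-form omega = sum_{i<j} g_{ij} dx_i ∧ dx_j, the exterior derivative is
  d(omega) = sum_{i<j} d(g_{ij}) ∧ dx_i ∧ dx_j = sum_{i<j, k} (∂g_{ij}/∂x_k) dx_k ∧ dx_i ∧ dx_j.
Expand each term, using dx_k ∧ dx_i ∧ dx_j = sgn(permutation) dx_{(a)} ∧ dx_{(b)} ∧ dx_{(c)} with (a < b < c) sorted:
  d(x*z) includes (∂/∂z)(x*z) dz = (x) dz, which multiplied by dx ∧ dy gives (x) dx ∧ dy ∧ dz
  d(2*w^2 + x^2 + x*y) includes (∂/∂y)(2*w^2 + x^2 + x*y) dy = (x) dy, which multiplied by dx ∧ dz gives (-x) dx ∧ dy ∧ dz
  d(2*w^2 + x^2 + x*y) includes (∂/∂w)(2*w^2 + x^2 + x*y) dw = (4*w) dw, which multiplied by dx ∧ dz gives (4*w) dx ∧ dz ∧ dw
  d(2*w*x - y^2) includes (∂/∂x)(2*w*x - y^2) dx = (2*w) dx, which multiplied by dy ∧ dw gives (2*w) dx ∧ dy ∧ dw
  d(z*(3*x + z)) includes (∂/∂x)(z*(3*x + z)) dx = (3*z) dx, which multiplied by dz ∧ dw gives (3*z) dx ∧ dz ∧ dw
Collecting like 3-forms: d(omega) = (4*w + 3*z) dx ∧ dz ∧ dw + (2*w) dx ∧ dy ∧ dw.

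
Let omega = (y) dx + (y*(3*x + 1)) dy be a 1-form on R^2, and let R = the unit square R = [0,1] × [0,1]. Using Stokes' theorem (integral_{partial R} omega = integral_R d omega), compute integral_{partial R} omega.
integral_(partial R) omega = 1/2

Stokes: integral_partial_R omega = integral_R d omega with d omega = (∂Q/∂x - ∂P/∂y) dx ∧ dy.
  ∂Q/∂x = 3*y
  ∂P/∂y = 1
  integrand = ∂Q/∂x - ∂P/∂y = 3*y - 1.
Integrating over R: integral_0^1 integral_0^1 (3*y - 1) dx dy = 1/2.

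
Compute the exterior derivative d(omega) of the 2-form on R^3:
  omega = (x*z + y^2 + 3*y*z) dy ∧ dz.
d(omega) = (z) dx ∧ dy ∧ dz

For a 2-form omega = sum_{i<j} g_{ij} dx_i ∧ dx_j, the exterior derivative is
  d(omega) = sum_{i<j} d(g_{ij}) ∧ dx_i ∧ dx_j = sum_{i<j, k} (∂g_{ij}/∂x_k) dx_k ∧ dx_i ∧ dx_j.
Expand each term, using dx_k ∧ dx_i ∧ dx_j = sgn(permutation) dx_{(a)} ∧ dx_{(b)} ∧ dx_{(c)} with (a < b < c) sorted:
  d(x*z + y^2 + 3*y*z) includes (∂/∂x)(x*z + y^2 + 3*y*z) dx = (z) dx, which multiplied by dy ∧ dz gives (z) dx ∧ dy ∧ dz
Collecting like 3-forms: d(omega) = (z) dx ∧ dy ∧ dz.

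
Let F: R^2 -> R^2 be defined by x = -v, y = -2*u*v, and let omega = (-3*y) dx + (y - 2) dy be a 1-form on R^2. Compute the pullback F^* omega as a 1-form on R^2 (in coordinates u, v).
F^* omega = (4*v*(u*v + 1)) du + (2*u*(2*u*v - 3*v + 2)) dv

Using F^*(f dg) = (f ∘ F) d(g ∘ F), substitute each coordinate x_i by F_i(u, v) in f_i, and replace dx_i by d F_i = (∂F_i/∂u) du + (∂F_i/∂v) dv.
  For the x component: f_1(F) = 6*u*v; d F_1 = (0) du + (-1) dv
  For the y component: f_2(F) = -2*u*v - 2; d F_2 = (-2*v) du + (-2*u) dv
Combining and collecting du, dv coefficients:
  coeff of du: 4*v*(u*v + 1)
  coeff of dv: 2*u*(2*u*v - 3*v + 2)
F^* omega = (4*v*(u*v + 1)) du + (2*u*(2*u*v - 3*v + 2)) dv.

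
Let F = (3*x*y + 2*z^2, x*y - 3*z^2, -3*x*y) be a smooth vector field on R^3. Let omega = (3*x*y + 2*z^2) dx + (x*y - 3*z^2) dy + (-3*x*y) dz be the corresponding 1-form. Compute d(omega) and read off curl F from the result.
d(omega) = (-3*x + 6*z) dy ∧ dz + (3*y + 4*z) dz ∧ dx + (-3*x + y) dx ∧ dy; curl F = (-3*x + 6*z, 3*y + 4*z, -3*x + y)

d omega = sum_{i<j} (∂f_j/∂x_i - ∂f_i/∂x_j) dx_i ∧ dx_j. Under the identification (dy ∧ dz, dz ∧ dx, dx ∧ dy) ↔ (e_x, e_y, e_z), the coefficients are exactly the components of curl F. Compute:
  ∂R/∂y - ∂Q/∂z = (-3*x) - (-6*z) = -3*x + 6*z
  ∂P/∂z - ∂R/∂x = (4*z) - (-3*y) = 3*y + 4*z
  ∂Q/∂x - ∂P/∂y = (y) - (3*x) = -3*x + y.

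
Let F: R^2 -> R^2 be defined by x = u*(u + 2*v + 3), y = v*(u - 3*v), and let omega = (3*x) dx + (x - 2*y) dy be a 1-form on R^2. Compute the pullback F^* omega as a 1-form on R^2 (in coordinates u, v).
F^* omega = (6*u^3 + 19*u^2*v + 27*u^2 + 12*u*v^2 + 39*u*v + 27*u + 6*v^3) du + (7*u^3 + 6*u^2*v + 21*u^2 + 6*u*v^2 - 18*u*v - 36*v^3) dv

Using F^*(f dg) = (f ∘ F) d(g ∘ F), substitute each coordinate x_i by F_i(u, v) in f_i, and replace dx_i by d F_i = (∂F_i/∂u) du + (∂F_i/∂v) dv.
  For the x component: f_1(F) = 3*u*(u + 2*v + 3); d F_1 = (2*u + 2*v + 3) du + (2*u) dv
  For the y component: f_2(F) = u^2 + 3*u + 6*v^2; d F_2 = (v) du + (u - 6*v) dv
Combining and collecting du, dv coefficients:
  coeff of du: 6*u^3 + 19*u^2*v + 27*u^2 + 12*u*v^2 + 39*u*v + 27*u + 6*v^3
  coeff of dv: 7*u^3 + 6*u^2*v + 21*u^2 + 6*u*v^2 - 18*u*v - 36*v^3
F^* omega = (6*u^3 + 19*u^2*v + 27*u^2 + 12*u*v^2 + 39*u*v + 27*u + 6*v^3) du + (7*u^3 + 6*u^2*v + 21*u^2 + 6*u*v^2 - 18*u*v - 36*v^3) dv.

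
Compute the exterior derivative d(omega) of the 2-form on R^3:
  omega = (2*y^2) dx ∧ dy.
d(omega) = 0

For a 2-form omega = sum_{i<j} g_{ij} dx_i ∧ dx_j, the exterior derivative is
  d(omega) = sum_{i<j} d(g_{ij}) ∧ dx_i ∧ dx_j = sum_{i<j, k} (∂g_{ij}/∂x_k) dx_k ∧ dx_i ∧ dx_j.
Expand each term, using dx_k ∧ dx_i ∧ dx_j = sgn(permutation) dx_{(a)} ∧ dx_{(b)} ∧ dx_{(c)} with (a < b < c) sorted:

Collecting like 3-forms: d(omega) = 0.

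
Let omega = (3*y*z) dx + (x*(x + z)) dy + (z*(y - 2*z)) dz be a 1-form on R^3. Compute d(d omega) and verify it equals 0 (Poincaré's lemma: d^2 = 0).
d(d omega) = 0

Step 1: d omega = sum_{i<j} (∂f_j/∂x_i - ∂f_i/∂x_j) dx_i ∧ dx_j:
  coeff of dx ∧ dy: 2*x - 2*z
  coeff of dx ∧ dz: -3*y
  coeff of dy ∧ dz: -x + z
Step 2: Apply d again to each 2-form coefficient. The only possible 3-form in R^3 is dx ∧ dy ∧ dz, with coefficient
  ∂(coeff of dy∧dz)/∂x - ∂(coeff of dx∧dz)/∂y + ∂(coeff of dx∧dy)/∂z
  = ∂/∂x (-x + z) - ∂/∂y (-3*y) + ∂/∂z (2*x - 2*z).
Each of these terms simplifies to sums of mixed partials that cancel in pairs. The result is 0 (by equality of mixed partials for smooth functions — Schwarz / Clairaut).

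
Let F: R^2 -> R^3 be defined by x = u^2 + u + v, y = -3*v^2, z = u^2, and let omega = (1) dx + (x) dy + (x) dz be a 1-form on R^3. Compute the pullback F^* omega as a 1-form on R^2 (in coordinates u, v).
F^* omega = (2*u^3 + 2*u^2 + 2*u*v + 2*u + 1) du + (-6*u^2*v - 6*u*v - 6*v^2 + 1) dv

Using F^*(f dg) = (f ∘ F) d(g ∘ F), substitute each coordinate x_i by F_i(u, v) in f_i, and replace dx_i by d F_i = (∂F_i/∂u) du + (∂F_i/∂v) dv.
  For the x component: f_1(F) = 1; d F_1 = (2*u + 1) du + (1) dv
  For the y component: f_2(F) = u^2 + u + v; d F_2 = (0) du + (-6*v) dv
  For the z component: f_3(F) = u^2 + u + v; d F_3 = (2*u) du + (0) dv
Combining and collecting du, dv coefficients:
  coeff of du: 2*u^3 + 2*u^2 + 2*u*v + 2*u + 1
  coeff of dv: -6*u^2*v - 6*u*v - 6*v^2 + 1
F^* omega = (2*u^3 + 2*u^2 + 2*u*v + 2*u + 1) du + (-6*u^2*v - 6*u*v - 6*v^2 + 1) dv.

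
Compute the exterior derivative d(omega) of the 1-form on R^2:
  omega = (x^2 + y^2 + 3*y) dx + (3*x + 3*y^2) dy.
d(omega) = (-2*y) dx ∧ dy

For a 1-form omega = sum_i f_i dx_i, the exterior derivative is
  d(omega) = sum_{i < j} (∂f_j/∂x_i - ∂f_i/∂x_j) dx_i ∧ dx_j.
  coefficient of dx ∧ dy: ∂f_2/∂x - ∂f_1/∂y = ∂(3*x + 3*y^2)/∂x - ∂(x^2 + y^2 + 3*y)/∂y = -2*y
Assembling: d(omega) = (-2*y) dx ∧ dy.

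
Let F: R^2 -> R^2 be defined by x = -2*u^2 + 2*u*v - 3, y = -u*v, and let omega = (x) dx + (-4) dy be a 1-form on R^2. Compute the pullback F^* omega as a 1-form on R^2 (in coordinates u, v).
F^* omega = (8*u^3 - 12*u^2*v + 4*u*v^2 + 12*u - 2*v) du + (2*u*(-2*u^2 + 2*u*v - 1)) dv

Using F^*(f dg) = (f ∘ F) d(g ∘ F), substitute each coordinate x_i by F_i(u, v) in f_i, and replace dx_i by d F_i = (∂F_i/∂u) du + (∂F_i/∂v) dv.
  For the x component: f_1(F) = -2*u^2 + 2*u*v - 3; d F_1 = (-4*u + 2*v) du + (2*u) dv
  For the y component: f_2(F) = -4; d F_2 = (-v) du + (-u) dv
Combining and collecting du, dv coefficients:
  coeff of du: 8*u^3 - 12*u^2*v + 4*u*v^2 + 12*u - 2*v
  coeff of dv: 2*u*(-2*u^2 + 2*u*v - 1)
F^* omega = (8*u^3 - 12*u^2*v + 4*u*v^2 + 12*u - 2*v) du + (2*u*(-2*u^2 + 2*u*v - 1)) dv.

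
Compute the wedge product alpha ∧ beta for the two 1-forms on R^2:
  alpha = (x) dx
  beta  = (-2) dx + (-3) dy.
alpha ∧ beta = (-3*x) dx ∧ dy

Distribute the wedge, using dx_i ∧ dx_j = -dx_j ∧ dx_i and dx_i ∧ dx_i = 0. For each pair (i, j) with i < j, the coefficient of dx_i ∧ dx_j in alpha ∧ beta is (alpha_i * beta_j - alpha_j * beta_i). Collecting: alpha ∧ beta = (-3*x) dx ∧ dy.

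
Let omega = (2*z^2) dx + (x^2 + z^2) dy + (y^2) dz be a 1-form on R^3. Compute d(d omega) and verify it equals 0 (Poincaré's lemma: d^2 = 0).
d(d omega) = 0

Step 1: d omega = sum_{i<j} (∂f_j/∂x_i - ∂f_i/∂x_j) dx_i ∧ dx_j:
  coeff of dx ∧ dy: 2*x
  coeff of dx ∧ dz: -4*z
  coeff of dy ∧ dz: 2*y - 2*z
Step 2: Apply d again to each 2-form coefficient. The only possible 3-form in R^3 is dx ∧ dy ∧ dz, with coefficient
  ∂(coeff of dy∧dz)/∂x - ∂(coeff of dx∧dz)/∂y + ∂(coeff of dx∧dy)/∂z
  = ∂/∂x (2*y - 2*z) - ∂/∂y (-4*z) + ∂/∂z (2*x).
Each of these terms simplifies to sums of mixed partials that cancel in pairs. The result is 0 (by equality of mixed partials for smooth functions — Schwarz / Clairaut).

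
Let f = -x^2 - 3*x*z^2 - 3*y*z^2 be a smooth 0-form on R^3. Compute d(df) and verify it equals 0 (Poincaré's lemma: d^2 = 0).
d(df) = 0

Step 1: df = sum_i (∂f/∂x_i) dx_i = (-2*x - 3*z^2) dx + (-3*z^2) dy + (6*z*(-x - y)) dz.
Step 2: Apply d again. Using the 1-form formula, the coefficient of dx ∧ dy in d(df) is ∂^2 f/∂x ∂y - ∂^2 f/∂y ∂x = (0) - (0) = 0 (equality of mixed partials for smooth f).
Similarly for dx ∧ dz and dy ∧ dz — all coefficients vanish. So d(df) = 0.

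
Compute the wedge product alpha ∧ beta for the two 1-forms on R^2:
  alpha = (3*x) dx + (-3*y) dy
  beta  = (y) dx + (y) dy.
alpha ∧ beta = (3*y*(x + y)) dx ∧ dy

Distribute the wedge, using dx_i ∧ dx_j = -dx_j ∧ dx_i and dx_i ∧ dx_i = 0. For each pair (i, j) with i < j, the coefficient of dx_i ∧ dx_j in alpha ∧ beta is (alpha_i * beta_j - alpha_j * beta_i). Collecting: alpha ∧ beta = (3*y*(x + y)) dx ∧ dy.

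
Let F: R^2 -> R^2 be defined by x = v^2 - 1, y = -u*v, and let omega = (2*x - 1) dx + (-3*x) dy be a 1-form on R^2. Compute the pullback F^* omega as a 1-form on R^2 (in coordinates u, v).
F^* omega = (3*v*(v^2 - 1)) du + (3*u*v^2 - 3*u + 4*v^3 - 6*v) dv

Using F^*(f dg) = (f ∘ F) d(g ∘ F), substitute each coordinate x_i by F_i(u, v) in f_i, and replace dx_i by d F_i = (∂F_i/∂u) du + (∂F_i/∂v) dv.
  For the x component: f_1(F) = 2*v^2 - 3; d F_1 = (0) du + (2*v) dv
  For the y component: f_2(F) = 3 - 3*v^2; d F_2 = (-v) du + (-u) dv
Combining and collecting du, dv coefficients:
  coeff of du: 3*v*(v^2 - 1)
  coeff of dv: 3*u*v^2 - 3*u + 4*v^3 - 6*v
F^* omega = (3*v*(v^2 - 1)) du + (3*u*v^2 - 3*u + 4*v^3 - 6*v) dv.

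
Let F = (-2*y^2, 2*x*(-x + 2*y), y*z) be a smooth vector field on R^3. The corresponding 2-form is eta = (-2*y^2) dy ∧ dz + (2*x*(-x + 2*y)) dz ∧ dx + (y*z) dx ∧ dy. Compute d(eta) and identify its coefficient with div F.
d(eta) = (4*x + y) dx ∧ dy ∧ dz; div F = 4*x + y

For a 2-form in R^3 of the form above, applying d gives a 3-form with coefficient ∂P/∂x + ∂Q/∂y + ∂R/∂z:
  ∂P/∂x = 0
  ∂Q/∂y = 4*x
  ∂R/∂z = y
Sum = 4*x + y, which is exactly div F.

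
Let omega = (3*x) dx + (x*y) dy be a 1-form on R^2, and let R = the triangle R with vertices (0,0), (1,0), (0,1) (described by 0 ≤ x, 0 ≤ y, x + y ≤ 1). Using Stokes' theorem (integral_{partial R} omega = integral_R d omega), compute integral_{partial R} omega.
integral_(partial R) omega = 1/6

Stokes: integral_partial_R omega = integral_R d omega with d omega = (∂Q/∂x - ∂P/∂y) dx ∧ dy.
  ∂Q/∂x = y
  ∂P/∂y = 0
  integrand = ∂Q/∂x - ∂P/∂y = y.
Integrating over R: integral_0^1 integral_0^{1-x} (y) dy dx = 1/6.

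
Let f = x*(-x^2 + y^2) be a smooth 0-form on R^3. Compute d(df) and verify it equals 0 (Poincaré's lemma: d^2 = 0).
d(df) = 0

Step 1: df = sum_i (∂f/∂x_i) dx_i = (-3*x^2 + y^2) dx + (2*x*y) dy + (0) dz.
Step 2: Apply d again. Using the 1-form formula, the coefficient of dx ∧ dy in d(df) is ∂^2 f/∂x ∂y - ∂^2 f/∂y ∂x = (2*y) - (2*y) = 0 (equality of mixed partials for smooth f).
Similarly for dx ∧ dz and dy ∧ dz — all coefficients vanish. So d(df) = 0.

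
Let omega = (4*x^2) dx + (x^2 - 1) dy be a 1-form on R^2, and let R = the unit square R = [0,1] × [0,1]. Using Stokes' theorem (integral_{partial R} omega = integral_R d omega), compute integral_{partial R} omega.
integral_(partial R) omega = 1

Stokes: integral_partial_R omega = integral_R d omega with d omega = (∂Q/∂x - ∂P/∂y) dx ∧ dy.
  ∂Q/∂x = 2*x
  ∂P/∂y = 0
  integrand = ∂Q/∂x - ∂P/∂y = 2*x.
Integrating over R: integral_0^1 integral_0^1 (2*x) dx dy = 1.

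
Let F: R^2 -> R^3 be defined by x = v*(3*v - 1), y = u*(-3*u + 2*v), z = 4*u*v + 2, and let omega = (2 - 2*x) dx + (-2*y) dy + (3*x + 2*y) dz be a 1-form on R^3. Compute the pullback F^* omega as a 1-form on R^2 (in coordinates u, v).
F^* omega = (-36*u^3 + 12*u^2*v + 8*u*v^2 + 36*v^3 - 12*v^2) du + (-12*u^3 + 8*u^2*v + 36*u*v^2 - 12*u*v - 36*v^3 + 18*v^2 + 10*v - 2) dv

Using F^*(f dg) = (f ∘ F) d(g ∘ F), substitute each coordinate x_i by F_i(u, v) in f_i, and replace dx_i by d F_i = (∂F_i/∂u) du + (∂F_i/∂v) dv.
  For the x component: f_1(F) = -6*v^2 + 2*v + 2; d F_1 = (0) du + (6*v - 1) dv
  For the y component: f_2(F) = 2*u*(3*u - 2*v); d F_2 = (-6*u + 2*v) du + (2*u) dv
  For the z component: f_3(F) = -6*u^2 + 4*u*v + 9*v^2 - 3*v; d F_3 = (4*v) du + (4*u) dv
Combining and collecting du, dv coefficients:
  coeff of du: -36*u^3 + 12*u^2*v + 8*u*v^2 + 36*v^3 - 12*v^2
  coeff of dv: -12*u^3 + 8*u^2*v + 36*u*v^2 - 12*u*v - 36*v^3 + 18*v^2 + 10*v - 2
F^* omega = (-36*u^3 + 12*u^2*v + 8*u*v^2 + 36*v^3 - 12*v^2) du + (-12*u^3 + 8*u^2*v + 36*u*v^2 - 12*u*v - 36*v^3 + 18*v^2 + 10*v - 2) dv.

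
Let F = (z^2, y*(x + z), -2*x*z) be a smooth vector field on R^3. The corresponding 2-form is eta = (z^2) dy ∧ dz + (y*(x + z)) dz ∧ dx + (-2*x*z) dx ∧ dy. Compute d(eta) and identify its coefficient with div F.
d(eta) = (-x + z) dx ∧ dy ∧ dz; div F = -x + z

For a 2-form in R^3 of the form above, applying d gives a 3-form with coefficient ∂P/∂x + ∂Q/∂y + ∂R/∂z:
  ∂P/∂x = 0
  ∂Q/∂y = x + z
  ∂R/∂z = -2*x
Sum = -x + z, which is exactly div F.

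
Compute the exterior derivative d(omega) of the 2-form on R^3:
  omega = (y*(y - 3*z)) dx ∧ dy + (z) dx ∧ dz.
d(omega) = (-3*y) dx ∧ dy ∧ dz

For a 2-form omega = sum_{i<j} g_{ij} dx_i ∧ dx_j, the exterior derivative is
  d(omega) = sum_{i<j} d(g_{ij}) ∧ dx_i ∧ dx_j = sum_{i<j, k} (∂g_{ij}/∂x_k) dx_k ∧ dx_i ∧ dx_j.
Expand each term, using dx_k ∧ dx_i ∧ dx_j = sgn(permutation) dx_{(a)} ∧ dx_{(b)} ∧ dx_{(c)} with (a < b < c) sorted:
  d(y*(y - 3*z)) includes (∂/∂z)(y*(y - 3*z)) dz = (-3*y) dz, which multiplied by dx ∧ dy gives (-3*y) dx ∧ dy ∧ dz
Collecting like 3-forms: d(omega) = (-3*y) dx ∧ dy ∧ dz.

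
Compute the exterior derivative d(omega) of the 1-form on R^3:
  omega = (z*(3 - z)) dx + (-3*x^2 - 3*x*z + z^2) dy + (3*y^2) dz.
d(omega) = (-6*x - 3*z) dx ∧ dy + (2*z - 3) dx ∧ dz + (3*x + 6*y - 2*z) dy ∧ dz

For a 1-form omega = sum_i f_i dx_i, the exterior derivative is
  d(omega) = sum_{i < j} (∂f_j/∂x_i - ∂f_i/∂x_j) dx_i ∧ dx_j.
  coefficient of dx ∧ dy: ∂f_2/∂x - ∂f_1/∂y = ∂(-3*x^2 - 3*x*z + z^2)/∂x - ∂(z*(3 - z))/∂y = -6*x - 3*z
  coefficient of dx ∧ dz: ∂f_3/∂x - ∂f_1/∂z = ∂(3*y^2)/∂x - ∂(z*(3 - z))/∂z = 2*z - 3
  coefficient of dy ∧ dz: ∂f_3/∂y - ∂f_2/∂z = ∂(3*y^2)/∂y - ∂(-3*x^2 - 3*x*z + z^2)/∂z = 3*x + 6*y - 2*z
Assembling: d(omega) = (-6*x - 3*z) dx ∧ dy + (2*z - 3) dx ∧ dz + (3*x + 6*y - 2*z) dy ∧ dz.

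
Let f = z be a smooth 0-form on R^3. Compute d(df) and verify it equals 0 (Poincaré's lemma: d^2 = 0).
d(df) = 0

Step 1: df = sum_i (∂f/∂x_i) dx_i = (0) dx + (0) dy + (1) dz.
Step 2: Apply d again. Using the 1-form formula, the coefficient of dx ∧ dy in d(df) is ∂^2 f/∂x ∂y - ∂^2 f/∂y ∂x = (0) - (0) = 0 (equality of mixed partials for smooth f).
Similarly for dx ∧ dz and dy ∧ dz — all coefficients vanish. So d(df) = 0.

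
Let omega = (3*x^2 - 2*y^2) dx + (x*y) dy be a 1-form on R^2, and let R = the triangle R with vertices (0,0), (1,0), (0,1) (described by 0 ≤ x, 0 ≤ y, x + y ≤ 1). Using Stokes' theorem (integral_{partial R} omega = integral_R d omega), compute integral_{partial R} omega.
integral_(partial R) omega = 5/6

Stokes: integral_partial_R omega = integral_R d omega with d omega = (∂Q/∂x - ∂P/∂y) dx ∧ dy.
  ∂Q/∂x = y
  ∂P/∂y = -4*y
  integrand = ∂Q/∂x - ∂P/∂y = 5*y.
Integrating over R: integral_0^1 integral_0^{1-x} (5*y) dy dx = 5/6.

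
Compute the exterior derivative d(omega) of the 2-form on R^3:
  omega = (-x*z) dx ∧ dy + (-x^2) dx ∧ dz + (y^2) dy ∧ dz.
d(omega) = (-x) dx ∧ dy ∧ dz

For a 2-form omega = sum_{i<j} g_{ij} dx_i ∧ dx_j, the exterior derivative is
  d(omega) = sum_{i<j} d(g_{ij}) ∧ dx_i ∧ dx_j = sum_{i<j, k} (∂g_{ij}/∂x_k) dx_k ∧ dx_i ∧ dx_j.
Expand each term, using dx_k ∧ dx_i ∧ dx_j = sgn(permutation) dx_{(a)} ∧ dx_{(b)} ∧ dx_{(c)} with (a < b < c) sorted:
  d(-x*z) includes (∂/∂z)(-x*z) dz = (-x) dz, which multiplied by dx ∧ dy gives (-x) dx ∧ dy ∧ dz
Collecting like 3-forms: d(omega) = (-x) dx ∧ dy ∧ dz.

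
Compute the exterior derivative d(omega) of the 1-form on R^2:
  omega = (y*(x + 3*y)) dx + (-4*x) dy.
d(omega) = (-x - 6*y - 4) dx ∧ dy

For a 1-form omega = sum_i f_i dx_i, the exterior derivative is
  d(omega) = sum_{i < j} (∂f_j/∂x_i - ∂f_i/∂x_j) dx_i ∧ dx_j.
  coefficient of dx ∧ dy: ∂f_2/∂x - ∂f_1/∂y = ∂(-4*x)/∂x - ∂(y*(x + 3*y))/∂y = -x - 6*y - 4
Assembling: d(omega) = (-x - 6*y - 4) dx ∧ dy.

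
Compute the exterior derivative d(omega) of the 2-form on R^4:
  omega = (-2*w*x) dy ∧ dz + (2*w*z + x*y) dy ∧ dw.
d(omega) = (-2*w) dx ∧ dy ∧ dz + (-2*w - 2*x) dy ∧ dz ∧ dw + (y) dx ∧ dy ∧ dw

For a 2-form omega = sum_{i<j} g_{ij} dx_i ∧ dx_j, the exterior derivative is
  d(omega) = sum_{i<j} d(g_{ij}) ∧ dx_i ∧ dx_j = sum_{i<j, k} (∂g_{ij}/∂x_k) dx_k ∧ dx_i ∧ dx_j.
Expand each term, using dx_k ∧ dx_i ∧ dx_j = sgn(permutation) dx_{(a)} ∧ dx_{(b)} ∧ dx_{(c)} with (a < b < c) sorted:
  d(-2*w*x) includes (∂/∂x)(-2*w*x) dx = (-2*w) dx, which multiplied by dy ∧ dz gives (-2*w) dx ∧ dy ∧ dz
  d(-2*w*x) includes (∂/∂w)(-2*w*x) dw = (-2*x) dw, which multiplied by dy ∧ dz gives (-2*x) dy ∧ dz ∧ dw
  d(2*w*z + x*y) includes (∂/∂x)(2*w*z + x*y) dx = (y) dx, which multiplied by dy ∧ dw gives (y) dx ∧ dy ∧ dw
  d(2*w*z + x*y) includes (∂/∂z)(2*w*z + x*y) dz = (2*w) dz, which multiplied by dy ∧ dw gives (-2*w) dy ∧ dz ∧ dw
Collecting like 3-forms: d(omega) = (-2*w) dx ∧ dy ∧ dz + (-2*w - 2*x) dy ∧ dz ∧ dw + (y) dx ∧ dy ∧ dw.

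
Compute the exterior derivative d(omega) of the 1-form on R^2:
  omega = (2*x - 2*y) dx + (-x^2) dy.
d(omega) = (2 - 2*x) dx ∧ dy

For a 1-form omega = sum_i f_i dx_i, the exterior derivative is
  d(omega) = sum_{i < j} (∂f_j/∂x_i - ∂f_i/∂x_j) dx_i ∧ dx_j.
  coefficient of dx ∧ dy: ∂f_2/∂x - ∂f_1/∂y = ∂(-x^2)/∂x - ∂(2*x - 2*y)/∂y = 2 - 2*x
Assembling: d(omega) = (2 - 2*x) dx ∧ dy.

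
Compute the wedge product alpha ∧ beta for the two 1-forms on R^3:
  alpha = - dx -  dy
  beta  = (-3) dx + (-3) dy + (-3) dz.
alpha ∧ beta = (3) dx ∧ dz + (3) dy ∧ dz

Distribute the wedge, using dx_i ∧ dx_j = -dx_j ∧ dx_i and dx_i ∧ dx_i = 0. For each pair (i, j) with i < j, the coefficient of dx_i ∧ dx_j in alpha ∧ beta is (alpha_i * beta_j - alpha_j * beta_i). Collecting: alpha ∧ beta = (3) dx ∧ dz + (3) dy ∧ dz.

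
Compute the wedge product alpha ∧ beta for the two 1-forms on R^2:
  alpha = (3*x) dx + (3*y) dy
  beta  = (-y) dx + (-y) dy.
alpha ∧ beta = (3*y*(-x + y)) dx ∧ dy

Distribute the wedge, using dx_i ∧ dx_j = -dx_j ∧ dx_i and dx_i ∧ dx_i = 0. For each pair (i, j) with i < j, the coefficient of dx_i ∧ dx_j in alpha ∧ beta is (alpha_i * beta_j - alpha_j * beta_i). Collecting: alpha ∧ beta = (3*y*(-x + y)) dx ∧ dy.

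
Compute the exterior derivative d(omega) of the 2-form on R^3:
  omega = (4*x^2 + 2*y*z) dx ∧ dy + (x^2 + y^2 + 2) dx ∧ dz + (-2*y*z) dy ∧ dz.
d(omega) = 0

For a 2-form omega = sum_{i<j} g_{ij} dx_i ∧ dx_j, the exterior derivative is
  d(omega) = sum_{i<j} d(g_{ij}) ∧ dx_i ∧ dx_j = sum_{i<j, k} (∂g_{ij}/∂x_k) dx_k ∧ dx_i ∧ dx_j.
Expand each term, using dx_k ∧ dx_i ∧ dx_j = sgn(permutation) dx_{(a)} ∧ dx_{(b)} ∧ dx_{(c)} with (a < b < c) sorted:
  d(4*x^2 + 2*y*z) includes (∂/∂z)(4*x^2 + 2*y*z) dz = (2*y) dz, which multiplied by dx ∧ dy gives (2*y) dx ∧ dy ∧ dz
  d(x^2 + y^2 + 2) includes (∂/∂y)(x^2 + y^2 + 2) dy = (2*y) dy, which multiplied by dx ∧ dz gives (-2*y) dx ∧ dy ∧ dz
Collecting like 3-forms: d(omega) = 0.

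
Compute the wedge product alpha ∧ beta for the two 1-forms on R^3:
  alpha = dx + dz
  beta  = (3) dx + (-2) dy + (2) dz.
alpha ∧ beta = (-2) dx ∧ dy + (-1) dx ∧ dz + (2) dy ∧ dz

Distribute the wedge, using dx_i ∧ dx_j = -dx_j ∧ dx_i and dx_i ∧ dx_i = 0. For each pair (i, j) with i < j, the coefficient of dx_i ∧ dx_j in alpha ∧ beta is (alpha_i * beta_j - alpha_j * beta_i). Collecting: alpha ∧ beta = (-2) dx ∧ dy + (-1) dx ∧ dz + (2) dy ∧ dz.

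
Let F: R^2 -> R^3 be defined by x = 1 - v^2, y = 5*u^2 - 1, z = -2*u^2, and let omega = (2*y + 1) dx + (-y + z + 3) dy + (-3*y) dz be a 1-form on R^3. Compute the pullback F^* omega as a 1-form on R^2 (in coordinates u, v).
F^* omega = (-10*u^3 + 28*u) du + (2*v*(1 - 10*u^2)) dv

Using F^*(f dg) = (f ∘ F) d(g ∘ F), substitute each coordinate x_i by F_i(u, v) in f_i, and replace dx_i by d F_i = (∂F_i/∂u) du + (∂F_i/∂v) dv.
  For the x component: f_1(F) = 10*u^2 - 1; d F_1 = (0) du + (-2*v) dv
  For the y component: f_2(F) = 4 - 7*u^2; d F_2 = (10*u) du + (0) dv
  For the z component: f_3(F) = 3 - 15*u^2; d F_3 = (-4*u) du + (0) dv
Combining and collecting du, dv coefficients:
  coeff of du: -10*u^3 + 28*u
  coeff of dv: 2*v*(1 - 10*u^2)
F^* omega = (-10*u^3 + 28*u) du + (2*v*(1 - 10*u^2)) dv.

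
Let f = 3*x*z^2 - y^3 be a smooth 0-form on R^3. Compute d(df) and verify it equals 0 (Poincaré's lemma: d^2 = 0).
d(df) = 0

Step 1: df = sum_i (∂f/∂x_i) dx_i = (3*z^2) dx + (-3*y^2) dy + (6*x*z) dz.
Step 2: Apply d again. Using the 1-form formula, the coefficient of dx ∧ dy in d(df) is ∂^2 f/∂x ∂y - ∂^2 f/∂y ∂x = (0) - (0) = 0 (equality of mixed partials for smooth f).
Similarly for dx ∧ dz and dy ∧ dz — all coefficients vanish. So d(df) = 0.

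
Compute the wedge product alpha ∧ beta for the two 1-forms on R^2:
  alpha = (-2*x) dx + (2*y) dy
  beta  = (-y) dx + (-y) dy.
alpha ∧ beta = (2*y*(x + y)) dx ∧ dy

Distribute the wedge, using dx_i ∧ dx_j = -dx_j ∧ dx_i and dx_i ∧ dx_i = 0. For each pair (i, j) with i < j, the coefficient of dx_i ∧ dx_j in alpha ∧ beta is (alpha_i * beta_j - alpha_j * beta_i). Collecting: alpha ∧ beta = (2*y*(x + y)) dx ∧ dy.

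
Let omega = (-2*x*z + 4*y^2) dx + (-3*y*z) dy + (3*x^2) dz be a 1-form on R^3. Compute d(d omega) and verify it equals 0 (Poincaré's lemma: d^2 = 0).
d(d omega) = 0

Step 1: d omega = sum_{i<j} (∂f_j/∂x_i - ∂f_i/∂x_j) dx_i ∧ dx_j:
  coeff of dx ∧ dy: -8*y
  coeff of dx ∧ dz: 8*x
  coeff of dy ∧ dz: 3*y
Step 2: Apply d again to each 2-form coefficient. The only possible 3-form in R^3 is dx ∧ dy ∧ dz, with coefficient
  ∂(coeff of dy∧dz)/∂x - ∂(coeff of dx∧dz)/∂y + ∂(coeff of dx∧dy)/∂z
  = ∂/∂x (3*y) - ∂/∂y (8*x) + ∂/∂z (-8*y).
Each of these terms simplifies to sums of mixed partials that cancel in pairs. The result is 0 (by equality of mixed partials for smooth functions — Schwarz / Clairaut).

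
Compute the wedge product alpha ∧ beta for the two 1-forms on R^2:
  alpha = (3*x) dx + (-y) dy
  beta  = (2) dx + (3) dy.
alpha ∧ beta = (9*x + 2*y) dx ∧ dy

Distribute the wedge, using dx_i ∧ dx_j = -dx_j ∧ dx_i and dx_i ∧ dx_i = 0. For each pair (i, j) with i < j, the coefficient of dx_i ∧ dx_j in alpha ∧ beta is (alpha_i * beta_j - alpha_j * beta_i). Collecting: alpha ∧ beta = (9*x + 2*y) dx ∧ dy.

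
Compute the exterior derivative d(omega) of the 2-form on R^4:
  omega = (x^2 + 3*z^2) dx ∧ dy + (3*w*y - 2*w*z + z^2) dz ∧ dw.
d(omega) = (6*z) dx ∧ dy ∧ dz + (3*w) dy ∧ dz ∧ dw

For a 2-form omega = sum_{i<j} g_{ij} dx_i ∧ dx_j, the exterior derivative is
  d(omega) = sum_{i<j} d(g_{ij}) ∧ dx_i ∧ dx_j = sum_{i<j, k} (∂g_{ij}/∂x_k) dx_k ∧ dx_i ∧ dx_j.
Expand each term, using dx_k ∧ dx_i ∧ dx_j = sgn(permutation) dx_{(a)} ∧ dx_{(b)} ∧ dx_{(c)} with (a < b < c) sorted:
  d(x^2 + 3*z^2) includes (∂/∂z)(x^2 + 3*z^2) dz = (6*z) dz, which multiplied by dx ∧ dy gives (6*z) dx ∧ dy ∧ dz
  d(3*w*y - 2*w*z + z^2) includes (∂/∂y)(3*w*y - 2*w*z + z^2) dy = (3*w) dy, which multiplied by dz ∧ dw gives (3*w) dy ∧ dz ∧ dw
Collecting like 3-forms: d(omega) = (6*z) dx ∧ dy ∧ dz + (3*w) dy ∧ dz ∧ dw.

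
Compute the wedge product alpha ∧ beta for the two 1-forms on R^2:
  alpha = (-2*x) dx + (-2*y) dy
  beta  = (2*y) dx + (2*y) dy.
alpha ∧ beta = (4*y*(-x + y)) dx ∧ dy

Distribute the wedge, using dx_i ∧ dx_j = -dx_j ∧ dx_i and dx_i ∧ dx_i = 0. For each pair (i, j) with i < j, the coefficient of dx_i ∧ dx_j in alpha ∧ beta is (alpha_i * beta_j - alpha_j * beta_i). Collecting: alpha ∧ beta = (4*y*(-x + y)) dx ∧ dy.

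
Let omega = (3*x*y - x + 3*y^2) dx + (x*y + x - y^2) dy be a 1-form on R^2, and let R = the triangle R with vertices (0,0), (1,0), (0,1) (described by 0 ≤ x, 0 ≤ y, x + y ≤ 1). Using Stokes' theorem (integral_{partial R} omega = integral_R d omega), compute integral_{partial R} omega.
integral_(partial R) omega = -5/6

Stokes: integral_partial_R omega = integral_R d omega with d omega = (∂Q/∂x - ∂P/∂y) dx ∧ dy.
  ∂Q/∂x = y + 1
  ∂P/∂y = 3*x + 6*y
  integrand = ∂Q/∂x - ∂P/∂y = -3*x - 5*y + 1.
Integrating over R: integral_0^1 integral_0^{1-x} (-3*x - 5*y + 1) dy dx = -5/6.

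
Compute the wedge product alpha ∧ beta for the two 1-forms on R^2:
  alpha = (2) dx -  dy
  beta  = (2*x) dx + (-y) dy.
alpha ∧ beta = (2*x - 2*y) dx ∧ dy

Distribute the wedge, using dx_i ∧ dx_j = -dx_j ∧ dx_i and dx_i ∧ dx_i = 0. For each pair (i, j) with i < j, the coefficient of dx_i ∧ dx_j in alpha ∧ beta is (alpha_i * beta_j - alpha_j * beta_i). Collecting: alpha ∧ beta = (2*x - 2*y) dx ∧ dy.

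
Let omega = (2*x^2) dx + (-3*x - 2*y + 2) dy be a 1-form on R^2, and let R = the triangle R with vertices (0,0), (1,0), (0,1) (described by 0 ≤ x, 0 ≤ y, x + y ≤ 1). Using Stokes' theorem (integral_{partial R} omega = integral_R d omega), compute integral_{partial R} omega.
integral_(partial R) omega = -3/2

Stokes: integral_partial_R omega = integral_R d omega with d omega = (∂Q/∂x - ∂P/∂y) dx ∧ dy.
  ∂Q/∂x = -3
  ∂P/∂y = 0
  integrand = ∂Q/∂x - ∂P/∂y = -3.
Integrating over R: integral_0^1 integral_0^{1-x} (-3) dy dx = -3/2.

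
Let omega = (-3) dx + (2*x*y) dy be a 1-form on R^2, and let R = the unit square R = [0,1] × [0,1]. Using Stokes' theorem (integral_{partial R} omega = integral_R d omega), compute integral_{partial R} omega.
integral_(partial R) omega = 1

Stokes: integral_partial_R omega = integral_R d omega with d omega = (∂Q/∂x - ∂P/∂y) dx ∧ dy.
  ∂Q/∂x = 2*y
  ∂P/∂y = 0
  integrand = ∂Q/∂x - ∂P/∂y = 2*y.
Integrating over R: integral_0^1 integral_0^1 (2*y) dx dy = 1.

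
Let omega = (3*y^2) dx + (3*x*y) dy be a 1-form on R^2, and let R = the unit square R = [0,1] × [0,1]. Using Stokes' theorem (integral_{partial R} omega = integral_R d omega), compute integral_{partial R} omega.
integral_(partial R) omega = -3/2

Stokes: integral_partial_R omega = integral_R d omega with d omega = (∂Q/∂x - ∂P/∂y) dx ∧ dy.
  ∂Q/∂x = 3*y
  ∂P/∂y = 6*y
  integrand = ∂Q/∂x - ∂P/∂y = -3*y.
Integrating over R: integral_0^1 integral_0^1 (-3*y) dx dy = -3/2.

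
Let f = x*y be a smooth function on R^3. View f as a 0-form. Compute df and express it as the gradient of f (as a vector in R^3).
df = (y) dx + (x) dy + (0) dz; grad f = (y, x, 0)

For a 0-form f, d f = (∂f/∂x) dx + (∂f/∂y) dy + (∂f/∂z) dz. The components of the vector representation are exactly the entries of grad f in Cartesian coordinates:
  ∂f/∂x = y
  ∂f/∂y = x
  ∂f/∂z = 0.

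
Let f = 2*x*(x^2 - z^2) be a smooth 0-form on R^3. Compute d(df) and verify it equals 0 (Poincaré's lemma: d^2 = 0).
d(df) = 0

Step 1: df = sum_i (∂f/∂x_i) dx_i = (6*x^2 - 2*z^2) dx + (0) dy + (-4*x*z) dz.
Step 2: Apply d again. Using the 1-form formula, the coefficient of dx ∧ dy in d(df) is ∂^2 f/∂x ∂y - ∂^2 f/∂y ∂x = (0) - (0) = 0 (equality of mixed partials for smooth f).
Similarly for dx ∧ dz and dy ∧ dz — all coefficients vanish. So d(df) = 0.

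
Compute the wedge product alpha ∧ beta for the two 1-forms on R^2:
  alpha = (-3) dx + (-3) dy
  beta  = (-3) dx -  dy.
alpha ∧ beta = (-6) dx ∧ dy

Distribute the wedge, using dx_i ∧ dx_j = -dx_j ∧ dx_i and dx_i ∧ dx_i = 0. For each pair (i, j) with i < j, the coefficient of dx_i ∧ dx_j in alpha ∧ beta is (alpha_i * beta_j - alpha_j * beta_i). Collecting: alpha ∧ beta = (-6) dx ∧ dy.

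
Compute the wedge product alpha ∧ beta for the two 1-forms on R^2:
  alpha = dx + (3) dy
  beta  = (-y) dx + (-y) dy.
alpha ∧ beta = (2*y) dx ∧ dy

Distribute the wedge, using dx_i ∧ dx_j = -dx_j ∧ dx_i and dx_i ∧ dx_i = 0. For each pair (i, j) with i < j, the coefficient of dx_i ∧ dx_j in alpha ∧ beta is (alpha_i * beta_j - alpha_j * beta_i). Collecting: alpha ∧ beta = (2*y) dx ∧ dy.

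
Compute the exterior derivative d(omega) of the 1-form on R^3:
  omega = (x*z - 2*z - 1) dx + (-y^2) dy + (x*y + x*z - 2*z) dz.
d(omega) = (-x + y + z + 2) dx ∧ dz + (x) dy ∧ dz

For a 1-form omega = sum_i f_i dx_i, the exterior derivative is
  d(omega) = sum_{i < j} (∂f_j/∂x_i - ∂f_i/∂x_j) dx_i ∧ dx_j.
  coefficient of dx ∧ dz: ∂f_3/∂x - ∂f_1/∂z = ∂(x*y + x*z - 2*z)/∂x - ∂(x*z - 2*z - 1)/∂z = -x + y + z + 2
  coefficient of dy ∧ dz: ∂f_3/∂y - ∂f_2/∂z = ∂(x*y + x*z - 2*z)/∂y - ∂(-y^2)/∂z = x
Assembling: d(omega) = (-x + y + z + 2) dx ∧ dz + (x) dy ∧ dz.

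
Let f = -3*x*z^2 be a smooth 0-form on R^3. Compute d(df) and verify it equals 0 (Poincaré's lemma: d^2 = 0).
d(df) = 0

Step 1: df = sum_i (∂f/∂x_i) dx_i = (-3*z^2) dx + (0) dy + (-6*x*z) dz.
Step 2: Apply d again. Using the 1-form formula, the coefficient of dx ∧ dy in d(df) is ∂^2 f/∂x ∂y - ∂^2 f/∂y ∂x = (0) - (0) = 0 (equality of mixed partials for smooth f).
Similarly for dx ∧ dz and dy ∧ dz — all coefficients vanish. So d(df) = 0.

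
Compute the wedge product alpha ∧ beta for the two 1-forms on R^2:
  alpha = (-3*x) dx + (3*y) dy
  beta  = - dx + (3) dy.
alpha ∧ beta = (-9*x + 3*y) dx ∧ dy

Distribute the wedge, using dx_i ∧ dx_j = -dx_j ∧ dx_i and dx_i ∧ dx_i = 0. For each pair (i, j) with i < j, the coefficient of dx_i ∧ dx_j in alpha ∧ beta is (alpha_i * beta_j - alpha_j * beta_i). Collecting: alpha ∧ beta = (-9*x + 3*y) dx ∧ dy.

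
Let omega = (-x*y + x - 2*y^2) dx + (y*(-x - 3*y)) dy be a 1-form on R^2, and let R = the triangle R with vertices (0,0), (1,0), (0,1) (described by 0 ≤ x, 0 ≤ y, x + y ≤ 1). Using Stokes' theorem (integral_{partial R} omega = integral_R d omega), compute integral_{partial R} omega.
integral_(partial R) omega = 2/3

Stokes: integral_partial_R omega = integral_R d omega with d omega = (∂Q/∂x - ∂P/∂y) dx ∧ dy.
  ∂Q/∂x = -y
  ∂P/∂y = -x - 4*y
  integrand = ∂Q/∂x - ∂P/∂y = x + 3*y.
Integrating over R: integral_0^1 integral_0^{1-x} (x + 3*y) dy dx = 2/3.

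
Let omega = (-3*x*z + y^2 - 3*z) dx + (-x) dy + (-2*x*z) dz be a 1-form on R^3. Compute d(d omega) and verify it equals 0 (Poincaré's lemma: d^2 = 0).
d(d omega) = 0

Step 1: d omega = sum_{i<j} (∂f_j/∂x_i - ∂f_i/∂x_j) dx_i ∧ dx_j:
  coeff of dx ∧ dy: -2*y - 1
  coeff of dx ∧ dz: 3*x - 2*z + 3
  coeff of dy ∧ dz: 0
Step 2: Apply d again to each 2-form coefficient. The only possible 3-form in R^3 is dx ∧ dy ∧ dz, with coefficient
  ∂(coeff of dy∧dz)/∂x - ∂(coeff of dx∧dz)/∂y + ∂(coeff of dx∧dy)/∂z
  = ∂/∂x (0) - ∂/∂y (3*x - 2*z + 3) + ∂/∂z (-2*y - 1).
Each of these terms simplifies to sums of mixed partials that cancel in pairs. The result is 0 (by equality of mixed partials for smooth functions — Schwarz / Clairaut).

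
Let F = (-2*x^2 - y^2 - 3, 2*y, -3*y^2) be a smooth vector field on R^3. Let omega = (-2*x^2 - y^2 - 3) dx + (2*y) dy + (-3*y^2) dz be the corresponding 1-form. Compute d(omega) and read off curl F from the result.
d(omega) = (-6*y) dy ∧ dz + (0) dz ∧ dx + (2*y) dx ∧ dy; curl F = (-6*y, 0, 2*y)

d omega = sum_{i<j} (∂f_j/∂x_i - ∂f_i/∂x_j) dx_i ∧ dx_j. Under the identification (dy ∧ dz, dz ∧ dx, dx ∧ dy) ↔ (e_x, e_y, e_z), the coefficients are exactly the components of curl F. Compute:
  ∂R/∂y - ∂Q/∂z = (-6*y) - (0) = -6*y
  ∂P/∂z - ∂R/∂x = (0) - (0) = 0
  ∂Q/∂x - ∂P/∂y = (0) - (-2*y) = 2*y.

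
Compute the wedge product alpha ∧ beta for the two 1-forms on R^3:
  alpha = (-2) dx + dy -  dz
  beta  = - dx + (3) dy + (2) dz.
alpha ∧ beta = (-5) dx ∧ dy + (-5) dx ∧ dz + (5) dy ∧ dz

Distribute the wedge, using dx_i ∧ dx_j = -dx_j ∧ dx_i and dx_i ∧ dx_i = 0. For each pair (i, j) with i < j, the coefficient of dx_i ∧ dx_j in alpha ∧ beta is (alpha_i * beta_j - alpha_j * beta_i). Collecting: alpha ∧ beta = (-5) dx ∧ dy + (-5) dx ∧ dz + (5) dy ∧ dz.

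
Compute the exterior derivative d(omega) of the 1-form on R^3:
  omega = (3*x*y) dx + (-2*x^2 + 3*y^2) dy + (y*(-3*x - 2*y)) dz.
d(omega) = (-7*x) dx ∧ dy + (-3*y) dx ∧ dz + (-3*x - 4*y) dy ∧ dz

For a 1-form omega = sum_i f_i dx_i, the exterior derivative is
  d(omega) = sum_{i < j} (∂f_j/∂x_i - ∂f_i/∂x_j) dx_i ∧ dx_j.
  coefficient of dx ∧ dy: ∂f_2/∂x - ∂f_1/∂y = ∂(-2*x^2 + 3*y^2)/∂x - ∂(3*x*y)/∂y = -7*x
  coefficient of dx ∧ dz: ∂f_3/∂x - ∂f_1/∂z = ∂(y*(-3*x - 2*y))/∂x - ∂(3*x*y)/∂z = -3*y
  coefficient of dy ∧ dz: ∂f_3/∂y - ∂f_2/∂z = ∂(y*(-3*x - 2*y))/∂y - ∂(-2*x^2 + 3*y^2)/∂z = -3*x - 4*y
Assembling: d(omega) = (-7*x) dx ∧ dy + (-3*y) dx ∧ dz + (-3*x - 4*y) dy ∧ dz.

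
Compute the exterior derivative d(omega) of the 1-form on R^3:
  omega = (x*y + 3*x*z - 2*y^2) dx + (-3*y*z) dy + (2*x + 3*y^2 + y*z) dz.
d(omega) = (-x + 4*y) dx ∧ dy + (2 - 3*x) dx ∧ dz + (9*y + z) dy ∧ dz

For a 1-form omega = sum_i f_i dx_i, the exterior derivative is
  d(omega) = sum_{i < j} (∂f_j/∂x_i - ∂f_i/∂x_j) dx_i ∧ dx_j.
  coefficient of dx ∧ dy: ∂f_2/∂x - ∂f_1/∂y = ∂(-3*y*z)/∂x - ∂(x*y + 3*x*z - 2*y^2)/∂y = -x + 4*y
  coefficient of dx ∧ dz: ∂f_3/∂x - ∂f_1/∂z = ∂(2*x + 3*y^2 + y*z)/∂x - ∂(x*y + 3*x*z - 2*y^2)/∂z = 2 - 3*x
  coefficient of dy ∧ dz: ∂f_3/∂y - ∂f_2/∂z = ∂(2*x + 3*y^2 + y*z)/∂y - ∂(-3*y*z)/∂z = 9*y + z
Assembling: d(omega) = (-x + 4*y) dx ∧ dy + (2 - 3*x) dx ∧ dz + (9*y + z) dy ∧ dz.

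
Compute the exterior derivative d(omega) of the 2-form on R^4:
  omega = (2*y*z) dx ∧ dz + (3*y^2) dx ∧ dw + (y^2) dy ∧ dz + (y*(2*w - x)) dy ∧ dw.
d(omega) = (-2*z) dx ∧ dy ∧ dz + (-7*y) dx ∧ dy ∧ dw

For a 2-form omega = sum_{i<j} g_{ij} dx_i ∧ dx_j, the exterior derivative is
  d(omega) = sum_{i<j} d(g_{ij}) ∧ dx_i ∧ dx_j = sum_{i<j, k} (∂g_{ij}/∂x_k) dx_k ∧ dx_i ∧ dx_j.
Expand each term, using dx_k ∧ dx_i ∧ dx_j = sgn(permutation) dx_{(a)} ∧ dx_{(b)} ∧ dx_{(c)} with (a < b < c) sorted:
  d(2*y*z) includes (∂/∂y)(2*y*z) dy = (2*z) dy, which multiplied by dx ∧ dz gives (-2*z) dx ∧ dy ∧ dz
  d(3*y^2) includes (∂/∂y)(3*y^2) dy = (6*y) dy, which multiplied by dx ∧ dw gives (-6*y) dx ∧ dy ∧ dw
  d(y*(2*w - x)) includes (∂/∂x)(y*(2*w - x)) dx = (-y) dx, which multiplied by dy ∧ dw gives (-y) dx ∧ dy ∧ dw
Collecting like 3-forms: d(omega) = (-2*z) dx ∧ dy ∧ dz + (-7*y) dx ∧ dy ∧ dw.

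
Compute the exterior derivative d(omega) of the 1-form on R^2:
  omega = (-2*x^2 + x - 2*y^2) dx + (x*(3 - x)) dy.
d(omega) = (-2*x + 4*y + 3) dx ∧ dy

For a 1-form omega = sum_i f_i dx_i, the exterior derivative is
  d(omega) = sum_{i < j} (∂f_j/∂x_i - ∂f_i/∂x_j) dx_i ∧ dx_j.
  coefficient of dx ∧ dy: ∂f_2/∂x - ∂f_1/∂y = ∂(x*(3 - x))/∂x - ∂(-2*x^2 + x - 2*y^2)/∂y = -2*x + 4*y + 3
Assembling: d(omega) = (-2*x + 4*y + 3) dx ∧ dy.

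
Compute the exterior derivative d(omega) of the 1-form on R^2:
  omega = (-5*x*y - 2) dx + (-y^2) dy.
d(omega) = (5*x) dx ∧ dy

For a 1-form omega = sum_i f_i dx_i, the exterior derivative is
  d(omega) = sum_{i < j} (∂f_j/∂x_i - ∂f_i/∂x_j) dx_i ∧ dx_j.
  coefficient of dx ∧ dy: ∂f_2/∂x - ∂f_1/∂y = ∂(-y^2)/∂x - ∂(-5*x*y - 2)/∂y = 5*x
Assembling: d(omega) = (5*x) dx ∧ dy.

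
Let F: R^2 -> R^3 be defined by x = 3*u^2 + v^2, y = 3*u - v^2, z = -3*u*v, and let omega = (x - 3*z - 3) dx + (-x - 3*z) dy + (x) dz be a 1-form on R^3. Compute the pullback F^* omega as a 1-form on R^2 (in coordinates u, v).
F^* omega = (18*u^3 + 45*u^2*v - 9*u^2 + 6*u*v^2 + 27*u*v - 18*u - 3*v^3 - 3*v^2) du + (-9*u^3 + 12*u^2*v - 3*u*v^2 + 4*v^3 - 6*v) dv

Using F^*(f dg) = (f ∘ F) d(g ∘ F), substitute each coordinate x_i by F_i(u, v) in f_i, and replace dx_i by d F_i = (∂F_i/∂u) du + (∂F_i/∂v) dv.
  For the x component: f_1(F) = 3*u^2 + 9*u*v + v^2 - 3; d F_1 = (6*u) du + (2*v) dv
  For the y component: f_2(F) = -3*u^2 + 9*u*v - v^2; d F_2 = (3) du + (-2*v) dv
  For the z component: f_3(F) = 3*u^2 + v^2; d F_3 = (-3*v) du + (-3*u) dv
Combining and collecting du, dv coefficients:
  coeff of du: 18*u^3 + 45*u^2*v - 9*u^2 + 6*u*v^2 + 27*u*v - 18*u - 3*v^3 - 3*v^2
  coeff of dv: -9*u^3 + 12*u^2*v - 3*u*v^2 + 4*v^3 - 6*v
F^* omega = (18*u^3 + 45*u^2*v - 9*u^2 + 6*u*v^2 + 27*u*v - 18*u - 3*v^3 - 3*v^2) du + (-9*u^3 + 12*u^2*v - 3*u*v^2 + 4*v^3 - 6*v) dv.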